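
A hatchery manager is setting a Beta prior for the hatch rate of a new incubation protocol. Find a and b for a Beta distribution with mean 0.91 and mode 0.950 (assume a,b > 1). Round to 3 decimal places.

With s = a+b: μ = a/s and mode = (a−1)/(s−2). Eliminating a = μs,
μs − 1 = m(s−2) ⇒ s(μ−m) = 1−2m ⇒ s = -0.900/-0.040 = 22.5000.
So a = μs = 20.475, b = (1−μ)s = 2.025.

a = 20.475, b = 2.025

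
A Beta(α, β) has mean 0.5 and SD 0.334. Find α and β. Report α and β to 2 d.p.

σ² = 0.334² = 0.111556.
With s = α+β, Var = μ(1−μ)/(s+1), so s+1 = (0.5×0.5)/0.111556 = 2.2410 and s = 1.2410.
α = μs = 0.62, β = (1−μ)s = 0.62.

α = 0.62, β = 0.62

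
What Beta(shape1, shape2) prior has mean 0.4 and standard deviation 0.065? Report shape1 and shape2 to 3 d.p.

shape1 = 22.322, shape2 = 33.483

Variance = 0.065² = 0.004225. The moment-matching identity shape1+shape2 = μ(1−μ)/Var − 1 gives
shape1+shape2 = 0.24/0.004225 − 1 = 55.8047, so shape1 = μ·55.8047 = 22.322 and shape2 = (1−μ)·55.8047 = 33.483.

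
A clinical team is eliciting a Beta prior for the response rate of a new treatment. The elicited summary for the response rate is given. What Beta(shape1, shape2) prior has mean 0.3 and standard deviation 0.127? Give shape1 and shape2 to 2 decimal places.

First σ² = 0.016129. Setting shape1 = μn, shape2 = (1−μ)n with n = shape1+shape2,
μ(1−μ)/(n+1) = 0.016129 ⇒ n+1 = 0.21/0.016129 = 13.0200 ⇒ n = 12.0200.
Hence shape1 = 0.3×12.0200 = 3.61, shape2 = 0.7×12.0200 = 8.41.

shape1 = 3.61, shape2 = 8.41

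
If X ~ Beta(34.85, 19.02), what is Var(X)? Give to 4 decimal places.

0.0042

μ = 34.85/53.87 = 0.646928; Var = μ(1−μ)/(α+β+1) = 0.2284122/54.87 = 0.0042.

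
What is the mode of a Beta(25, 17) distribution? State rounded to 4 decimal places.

With α,β > 1, mode = (α−1)/(α+β−2) = 24/40 = 0.6000.

0.6000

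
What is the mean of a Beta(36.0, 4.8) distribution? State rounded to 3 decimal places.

E[X] = α/(α+β) = 36.0/40.8 = 0.882.

0.882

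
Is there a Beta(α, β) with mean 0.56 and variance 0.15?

Yes

A Beta with mean μ has variance μ(1−μ)/(α+β+1) < μ(1−μ).
Here μ(1−μ) = 0.56×0.44 = 0.2464, and 0.15 < 0.2464.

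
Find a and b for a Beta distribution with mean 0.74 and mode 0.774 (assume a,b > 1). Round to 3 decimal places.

a = 11.927, b = 4.191

Let s = a+b. Mean gives a = μs = 0.74s; mode gives (a−1)/(s−2) = 0.774.
Substituting: 0.74s − 1 = 0.774(s−2) = 0.774s − 1.548, so -0.034s = -0.548 and s = 16.1176.
Then a = 0.74×16.1176 = 11.927 and b = s−a = 4.191.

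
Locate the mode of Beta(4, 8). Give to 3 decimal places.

With α,β > 1, mode = (α−1)/(α+β−2) = 3/10 = 0.300.

0.300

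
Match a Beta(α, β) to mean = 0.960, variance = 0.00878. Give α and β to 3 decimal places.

α = 3.239, β = 0.135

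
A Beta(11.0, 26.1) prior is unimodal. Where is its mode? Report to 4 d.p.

0.2849

With α,β > 1, mode = (α−1)/(α+β−2) = 10.0/35.1 = 0.2849.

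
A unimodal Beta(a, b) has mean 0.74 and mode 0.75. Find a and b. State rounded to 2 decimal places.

a = 37.00, b = 13.00

Let s = a+b. Mean gives a = μs = 0.74s; mode gives (a−1)/(s−2) = 0.75.
Substituting: 0.74s − 1 = 0.75(s−2) = 0.75s − 1.50, so -0.01s = -0.50 and s = 50.0000.
Then a = 0.74×50.0000 = 37.00 and b = s−a = 13.00.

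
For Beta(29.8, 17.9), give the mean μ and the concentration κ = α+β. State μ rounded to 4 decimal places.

κ = α+β = 29.8+17.9 = 47.7; μ = α/κ = 29.8/47.7 = 0.6247.

μ = 0.6247, κ = 47.7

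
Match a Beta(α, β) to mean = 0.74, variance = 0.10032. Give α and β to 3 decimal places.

α = 0.679, β = 0.239

By moment matching, α+β = μ(1−μ)/σ² − 1 = (0.74·0.26)/0.10032 − 1 = 1.9179 − 1 = 0.9179.
Since α/(α+β) = μ, α = 0.74·0.9179 = 0.679 and β = 0.26·0.9179 = 0.239.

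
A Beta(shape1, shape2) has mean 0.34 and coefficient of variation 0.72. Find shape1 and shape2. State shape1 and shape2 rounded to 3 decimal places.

shape1 = 0.933, shape2 = 1.811

Var = (CV·μ)² = (0.72×0.34)² = 0.059927.
shape1+shape2 = μ(1−μ)/Var − 1 = 0.2244/0.059927 − 1 = 2.7446.
Thus shape1 = 0.34·2.7446 = 0.933 and shape2 = 0.66·2.7446 = 1.811.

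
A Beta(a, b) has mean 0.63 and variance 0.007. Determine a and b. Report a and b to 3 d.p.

Let s = a+b. The Beta variance is μ(1−μ)/(s+1).
So s+1 = μ(1−μ)/σ² = (0.63×0.37)/0.007 = 0.2331/0.007 = 33.3000, giving s = 32.3000.
Then a = μs = 0.63×32.3000 = 20.349 and b = (1−μ)s = 0.37×32.3000 = 11.951.

a = 20.349, b = 11.951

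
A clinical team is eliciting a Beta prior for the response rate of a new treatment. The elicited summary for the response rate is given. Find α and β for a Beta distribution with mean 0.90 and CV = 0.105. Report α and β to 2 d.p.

Var = (CV·μ)² = (0.105×0.90)² = 0.008930.
α+β = μ(1−μ)/Var − 1 = 0.0900/0.008930 − 1 = 9.0781.
Thus α = 0.90·9.0781 = 8.17 and β = 0.10·9.0781 = 0.91.

α = 8.17, β = 0.91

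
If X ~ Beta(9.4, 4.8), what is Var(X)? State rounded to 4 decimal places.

0.0147

α+β = 14.2 and αβ = 45.12, so Var = αβ/[(α+β)²(α+β+1)] = 45.12/3064.928 = 0.0147.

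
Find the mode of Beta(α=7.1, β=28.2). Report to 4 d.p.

The density x^(α−1)(1−x)^(β−1) is maximised at (α−1)/(α+β−2) = 6.1/33.3 = 0.1832.

0.1832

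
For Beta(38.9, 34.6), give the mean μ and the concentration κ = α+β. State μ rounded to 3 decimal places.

μ = 0.529, κ = 73.5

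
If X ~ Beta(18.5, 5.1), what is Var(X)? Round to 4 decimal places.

μ = 18.5/23.6 = 0.783898; Var = μ(1−μ)/(α+β+1) = 0.1694018/24.6 = 0.0069.

0.0069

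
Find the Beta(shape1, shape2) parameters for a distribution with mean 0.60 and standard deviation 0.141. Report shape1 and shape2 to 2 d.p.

shape1 = 6.64, shape2 = 4.43

First σ² = 0.019881. Setting shape1 = μn, shape2 = (1−μ)n with n = shape1+shape2,
μ(1−μ)/(n+1) = 0.019881 ⇒ n+1 = 0.2400/0.019881 = 12.0718 ⇒ n = 11.0718.
Hence shape1 = 0.60×11.0718 = 6.64, shape2 = 0.40×11.0718 = 4.43.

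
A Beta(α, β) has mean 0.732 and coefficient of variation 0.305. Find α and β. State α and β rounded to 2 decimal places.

α = 2.15, β = 0.79

Var = (CV·μ)² = (0.305×0.732)² = 0.049845.
α+β = μ(1−μ)/Var − 1 = 0.196176/0.049845 − 1 = 2.9357.
Thus α = 0.732·2.9357 = 2.15 and β = 0.268·2.9357 = 0.79.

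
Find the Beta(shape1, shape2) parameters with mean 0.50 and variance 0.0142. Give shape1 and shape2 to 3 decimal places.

shape1 = 8.303, shape2 = 8.303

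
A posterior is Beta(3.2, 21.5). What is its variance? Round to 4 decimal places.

μ = 3.2/24.7 = 0.129555; Var = μ(1−μ)/(α+β+1) = 0.1127702/25.7 = 0.0044.

0.0044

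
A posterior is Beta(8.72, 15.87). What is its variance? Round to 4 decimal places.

μ = 8.72/24.59 = 0.354616; Var = μ(1−μ)/(α+β+1) = 0.2288634/25.59 = 0.0089.

0.0089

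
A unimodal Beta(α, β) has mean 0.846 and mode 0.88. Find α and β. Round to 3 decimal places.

Let s = α+β. Mean gives α = μs = 0.846s; mode gives (α−1)/(s−2) = 0.88.
Substituting: 0.846s − 1 = 0.88(s−2) = 0.88s − 1.76, so -0.034s = -0.76 and s = 22.3529.
Then α = 0.846×22.3529 = 18.911 and β = s−α = 3.442.

α = 18.911, β = 3.442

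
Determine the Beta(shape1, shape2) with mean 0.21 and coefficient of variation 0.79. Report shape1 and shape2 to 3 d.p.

σ = CV·μ = 0.79×0.21 = 0.16590, so σ² = 0.027523.
s+1 = μ(1−μ)/σ² = 0.1659/0.027523 = 6.0277, so s = shape1+shape2 = 5.0277.
shape1 = μs = 1.056, shape2 = (1−μ)s = 3.972.

shape1 = 1.056, shape2 = 3.972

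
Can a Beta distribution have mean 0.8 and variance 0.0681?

For any Beta, Var(X) < E[X]·(1−E[X]).
Here μ(1−μ) = 0.8×0.2 = 0.16, and 0.0681 < 0.16.

Yes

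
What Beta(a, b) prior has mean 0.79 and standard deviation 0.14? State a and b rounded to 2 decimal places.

a = 5.90, b = 1.57

Variance = 0.14² = 0.0196. The moment-matching identity a+b = μ(1−μ)/Var − 1 gives
a+b = 0.1659/0.0196 − 1 = 7.4643, so a = μ·7.4643 = 5.90 and b = (1−μ)·7.4643 = 1.57.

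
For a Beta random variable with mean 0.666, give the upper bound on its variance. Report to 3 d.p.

Var = μ(1−μ)/(α+β+1), which approaches μ(1−μ) as α+β → 0.
So the supremum is μ(1−μ) = 0.666×0.334 = 0.222.

0.222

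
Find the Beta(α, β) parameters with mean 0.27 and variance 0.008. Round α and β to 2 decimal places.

α = 6.38, β = 17.26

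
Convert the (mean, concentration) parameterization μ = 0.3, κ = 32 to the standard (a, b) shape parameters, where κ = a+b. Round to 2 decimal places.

a = μκ = 0.3×32 = 9.60 and b = (1−μ)κ = 0.7×32 = 22.40.

a = 9.60, b = 22.40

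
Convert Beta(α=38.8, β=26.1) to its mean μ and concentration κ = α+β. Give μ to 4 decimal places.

κ = α+β = 38.8+26.1 = 64.9; μ = α/κ = 38.8/64.9 = 0.5978.

μ = 0.5978, κ = 64.9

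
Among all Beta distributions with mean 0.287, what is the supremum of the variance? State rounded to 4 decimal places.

0.2046

Var = μ(1−μ)/(α+β+1), which approaches μ(1−μ) as α+β → 0.
So the supremum is μ(1−μ) = 0.287×0.713 = 0.2046.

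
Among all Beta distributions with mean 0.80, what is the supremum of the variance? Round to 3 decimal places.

0.160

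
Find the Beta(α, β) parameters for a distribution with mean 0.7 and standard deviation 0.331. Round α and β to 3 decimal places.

σ² = 0.331² = 0.109561.
With s = α+β, Var = μ(1−μ)/(s+1), so s+1 = (0.7×0.3)/0.109561 = 1.9167 and s = 0.9167.
α = μs = 0.642, β = (1−μ)s = 0.275.

α = 0.642, β = 0.275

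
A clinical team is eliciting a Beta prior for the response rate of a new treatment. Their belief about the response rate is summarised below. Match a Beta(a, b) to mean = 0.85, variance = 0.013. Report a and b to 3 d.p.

a = 7.487, b = 1.321

Write ν = a+b; then a = μν and Var = μ(1−μ)/(ν+1).
ν = μ(1−μ)/Var − 1 = 0.1275/0.013 − 1 = 8.8077.
a = 0.85·8.8077 = 7.487, b = 0.15·8.8077 = 1.321.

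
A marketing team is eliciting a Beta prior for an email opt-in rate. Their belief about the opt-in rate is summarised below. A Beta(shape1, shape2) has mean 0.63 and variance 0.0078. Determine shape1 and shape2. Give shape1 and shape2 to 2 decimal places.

shape1 = 18.20, shape2 = 10.69

Let s = shape1+shape2. The Beta variance is μ(1−μ)/(s+1).
So s+1 = μ(1−μ)/σ² = (0.63×0.37)/0.0078 = 0.2331/0.0078 = 29.8846, giving s = 28.8846.
Then shape1 = μs = 0.63×28.8846 = 18.20 and shape2 = (1−μ)s = 0.37×28.8846 = 10.69.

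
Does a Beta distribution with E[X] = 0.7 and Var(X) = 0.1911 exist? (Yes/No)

Yes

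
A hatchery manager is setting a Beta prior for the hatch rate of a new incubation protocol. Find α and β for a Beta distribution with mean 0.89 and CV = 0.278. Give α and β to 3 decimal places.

α = 0.533, β = 0.066

Var = (CV·μ)² = (0.278×0.89)² = 0.061217.
α+β = μ(1−μ)/Var − 1 = 0.0979/0.061217 − 1 = 0.5992.
Thus α = 0.89·0.5992 = 0.533 and β = 0.11·0.5992 = 0.066.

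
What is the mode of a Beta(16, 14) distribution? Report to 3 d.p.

With α,β > 1, mode = (α−1)/(α+β−2) = 15/28 = 0.536.

0.536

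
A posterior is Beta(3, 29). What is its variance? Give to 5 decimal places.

α+β = 32 and αβ = 87, so Var = αβ/[(α+β)²(α+β+1)] = 87/33792 = 0.00257.

0.00257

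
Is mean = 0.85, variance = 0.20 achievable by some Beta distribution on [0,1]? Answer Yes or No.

A Beta with mean μ has variance μ(1−μ)/(α+β+1) < μ(1−μ).
Here μ(1−μ) = 0.85×0.15 = 0.1275, and 0.20 ≥ 0.1275.

No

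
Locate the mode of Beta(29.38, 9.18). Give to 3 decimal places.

The density x^(α−1)(1−x)^(β−1) is maximised at (α−1)/(α+β−2) = 28.38/36.56 = 0.776.

0.776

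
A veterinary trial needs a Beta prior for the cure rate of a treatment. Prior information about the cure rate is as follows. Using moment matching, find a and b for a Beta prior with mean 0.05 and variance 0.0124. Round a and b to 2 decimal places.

Let s = a+b. The Beta variance is μ(1−μ)/(s+1).
So s+1 = μ(1−μ)/σ² = (0.05×0.95)/0.0124 = 0.0475/0.0124 = 3.8306, giving s = 2.8306.
Then a = μs = 0.05×2.8306 = 0.14 and b = (1−μ)s = 0.95×2.8306 = 2.69.

a = 0.14, b = 2.69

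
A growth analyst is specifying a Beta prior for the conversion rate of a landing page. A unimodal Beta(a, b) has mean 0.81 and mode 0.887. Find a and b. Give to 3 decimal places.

a = 8.142, b = 1.910

Let s = a+b. Mean gives a = μs = 0.81s; mode gives (a−1)/(s−2) = 0.887.
Substituting: 0.81s − 1 = 0.887(s−2) = 0.887s − 1.774, so -0.077s = -0.774 and s = 10.0519.
Then a = 0.81×10.0519 = 8.142 and b = s−a = 1.910.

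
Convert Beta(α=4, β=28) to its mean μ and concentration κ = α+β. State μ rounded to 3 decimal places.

μ = 0.125, κ = 32

κ = α+β = 4+28 = 32; μ = α/κ = 4/32 = 0.125.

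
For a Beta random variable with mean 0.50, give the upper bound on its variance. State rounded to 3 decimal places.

For fixed mean μ the Beta variance is μ(1−μ)/(α+β+1), increasing as α+β decreases.
Its least upper bound (not attained) is μ(1−μ) = 0.50·0.50 = 0.250.

0.250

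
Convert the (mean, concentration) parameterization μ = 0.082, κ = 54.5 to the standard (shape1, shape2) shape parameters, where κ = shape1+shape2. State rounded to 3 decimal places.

shape1 = μκ = 0.082×54.5 = 4.469 and shape2 = (1−μ)κ = 0.918×54.5 = 50.031.

shape1 = 4.469, shape2 = 50.031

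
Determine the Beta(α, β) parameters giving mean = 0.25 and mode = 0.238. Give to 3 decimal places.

α = 10.917, β = 32.750

Let s = α+β. Mean gives α = μs = 0.25s; mode gives (α−1)/(s−2) = 0.238.
Substituting: 0.25s − 1 = 0.238(s−2) = 0.238s − 0.476, so 0.012s = 0.524 and s = 43.6667.
Then α = 0.25×43.6667 = 10.917 and β = s−α = 32.750.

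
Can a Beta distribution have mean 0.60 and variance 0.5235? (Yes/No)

No

For any Beta, Var(X) < E[X]·(1−E[X]).
Here μ(1−μ) = 0.60×0.40 = 0.2400, and 0.5235 ≥ 0.2400.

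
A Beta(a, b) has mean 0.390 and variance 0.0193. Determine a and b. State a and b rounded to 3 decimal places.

a = 4.417, b = 6.909

By moment matching, a+b = μ(1−μ)/σ² − 1 = (0.390·0.610)/0.0193 − 1 = 12.3264 − 1 = 11.3264.
Since a/(a+b) = μ, a = 0.390·11.3264 = 4.417 and b = 0.610·11.3264 = 6.909.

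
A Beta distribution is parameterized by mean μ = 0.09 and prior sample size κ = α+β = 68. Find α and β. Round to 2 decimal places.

Split κ in proportion μ : (1−μ): α = 0.09·68 = 6.12, β = 68 − 6.12 = 61.88.

α = 6.12, β = 61.88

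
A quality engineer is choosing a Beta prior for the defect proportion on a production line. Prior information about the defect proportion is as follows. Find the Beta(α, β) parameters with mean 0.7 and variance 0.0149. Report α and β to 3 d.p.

By moment matching, α+β = μ(1−μ)/σ² − 1 = (0.7·0.3)/0.0149 − 1 = 14.0940 − 1 = 13.0940.
Since α/(α+β) = μ, α = 0.7·13.0940 = 9.166 and β = 0.3·13.0940 = 3.928.

α = 9.166, β = 3.928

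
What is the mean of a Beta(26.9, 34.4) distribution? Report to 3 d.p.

0.439

E[X] = α/(α+β) = 26.9/61.3 = 0.439.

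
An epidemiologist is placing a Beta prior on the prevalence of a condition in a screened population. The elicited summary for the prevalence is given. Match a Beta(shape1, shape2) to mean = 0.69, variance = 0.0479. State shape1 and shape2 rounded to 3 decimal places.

Let s = shape1+shape2. The Beta variance is μ(1−μ)/(s+1).
So s+1 = μ(1−μ)/σ² = (0.69×0.31)/0.0479 = 0.2139/0.0479 = 4.4656, giving s = 3.4656.
Then shape1 = μs = 0.69×3.4656 = 2.391 and shape2 = (1−μ)s = 0.31×3.4656 = 1.074.

shape1 = 2.391, shape2 = 1.074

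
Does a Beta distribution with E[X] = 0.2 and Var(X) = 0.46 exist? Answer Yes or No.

No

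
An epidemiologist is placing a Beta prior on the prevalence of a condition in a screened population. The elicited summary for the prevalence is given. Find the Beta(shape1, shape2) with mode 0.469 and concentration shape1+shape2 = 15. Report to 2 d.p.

For shape1,shape2>1 the mode is (shape1−1)/(shape1+shape2−2), so shape1 = mode·(κ−2)+1 = 0.469×13+1 = 7.10.
And shape2 = (1−mode)·(κ−2)+1 = 0.531×13+1 = 7.90.

shape1 = 7.10, shape2 = 7.90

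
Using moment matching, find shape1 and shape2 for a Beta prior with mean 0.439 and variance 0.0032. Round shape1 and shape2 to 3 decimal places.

Let s = shape1+shape2. The Beta variance is μ(1−μ)/(s+1).
So s+1 = μ(1−μ)/σ² = (0.439×0.561)/0.0032 = 0.246279/0.0032 = 76.9622, giving s = 75.9622.
Then shape1 = μs = 0.439×75.9622 = 33.347 and shape2 = (1−μ)s = 0.561×75.9622 = 42.615.

shape1 = 33.347, shape2 = 42.615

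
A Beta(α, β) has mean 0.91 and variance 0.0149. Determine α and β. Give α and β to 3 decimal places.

α = 4.092, β = 0.405

By moment matching, α+β = μ(1−μ)/σ² − 1 = (0.91·0.09)/0.0149 − 1 = 5.4966 − 1 = 4.4966.
Since α/(α+β) = μ, α = 0.91·4.4966 = 4.092 and β = 0.09·4.4966 = 0.405.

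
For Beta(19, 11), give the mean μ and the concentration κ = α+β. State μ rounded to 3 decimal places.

κ = α+β = 19+11 = 30; μ = α/κ = 19/30 = 0.633.

μ = 0.633, κ = 30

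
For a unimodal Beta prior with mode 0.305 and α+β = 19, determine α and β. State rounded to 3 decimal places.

α = 6.185, β = 12.815

For α,β>1 the mode is (α−1)/(α+β−2), so α = mode·(κ−2)+1 = 0.305×17+1 = 6.185.
And β = (1−mode)·(κ−2)+1 = 0.695×17+1 = 12.815.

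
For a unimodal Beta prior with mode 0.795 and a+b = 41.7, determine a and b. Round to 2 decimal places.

a = 32.56, b = 9.14

Mode = (a−1)/(κ−2) with κ = a+b, so a−1 = 0.795·39.7 = 31.56.
a = 32.56; b = κ − a = 9.14.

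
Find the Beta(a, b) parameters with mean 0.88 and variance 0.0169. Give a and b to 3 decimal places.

By moment matching, a+b = μ(1−μ)/σ² − 1 = (0.88·0.12)/0.0169 − 1 = 6.2485 − 1 = 5.2485.
Since a/(a+b) = μ, a = 0.88·5.2485 = 4.619 and b = 0.12·5.2485 = 0.630.

a = 4.619, b = 0.630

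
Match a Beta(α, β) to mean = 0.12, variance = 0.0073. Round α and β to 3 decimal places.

Let s = α+β. The Beta variance is μ(1−μ)/(s+1).
So s+1 = μ(1−μ)/σ² = (0.12×0.88)/0.0073 = 0.1056/0.0073 = 14.4658, giving s = 13.4658.
Then α = μs = 0.12×13.4658 = 1.616 and β = (1−μ)s = 0.88×13.4658 = 11.850.

α = 1.616, β = 11.850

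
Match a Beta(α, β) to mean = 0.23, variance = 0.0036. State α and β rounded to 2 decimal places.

Write ν = α+β; then α = μν and Var = μ(1−μ)/(ν+1).
ν = μ(1−μ)/Var − 1 = 0.1771/0.0036 − 1 = 48.1944.
α = 0.23·48.1944 = 11.08, β = 0.77·48.1944 = 37.11.

α = 11.08, β = 37.11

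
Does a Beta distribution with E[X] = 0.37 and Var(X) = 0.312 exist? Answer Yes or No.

No

The Beta variance bound is σ² < μ(1−μ).
Here μ(1−μ) = 0.37×0.63 = 0.2331, and 0.312 ≥ 0.2331.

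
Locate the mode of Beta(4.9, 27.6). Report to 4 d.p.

With α,β > 1, mode = (α−1)/(α+β−2) = 3.9/30.5 = 0.1279.

0.1279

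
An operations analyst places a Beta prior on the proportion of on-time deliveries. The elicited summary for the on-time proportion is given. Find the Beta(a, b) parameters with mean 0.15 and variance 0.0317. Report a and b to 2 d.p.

a = 0.45, b = 2.57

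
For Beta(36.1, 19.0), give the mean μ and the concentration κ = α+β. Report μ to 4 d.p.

μ = 0.6552, κ = 55.1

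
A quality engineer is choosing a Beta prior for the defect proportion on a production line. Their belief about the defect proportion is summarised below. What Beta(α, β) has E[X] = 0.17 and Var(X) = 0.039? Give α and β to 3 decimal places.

Write ν = α+β; then α = μν and Var = μ(1−μ)/(ν+1).
ν = μ(1−μ)/Var − 1 = 0.1411/0.039 − 1 = 2.6179.
α = 0.17·2.6179 = 0.445, β = 0.83·2.6179 = 2.173.

α = 0.445, β = 2.173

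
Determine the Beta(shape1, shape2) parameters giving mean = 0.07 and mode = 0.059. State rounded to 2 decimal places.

shape1 = 5.61, shape2 = 74.57

With s = shape1+shape2: μ = shape1/s and mode = (shape1−1)/(s−2). Eliminating shape1 = μs,
μs − 1 = m(s−2) ⇒ s(μ−m) = 1−2m ⇒ s = 0.882/0.011 = 80.1818.
So shape1 = μs = 5.61, shape2 = (1−μ)s = 74.57.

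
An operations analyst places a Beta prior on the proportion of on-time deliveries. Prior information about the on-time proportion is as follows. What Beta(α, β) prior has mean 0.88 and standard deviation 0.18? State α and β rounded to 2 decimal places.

α = 1.99, β = 0.27

σ² = 0.18² = 0.0324.
With s = α+β, Var = μ(1−μ)/(s+1), so s+1 = (0.88×0.12)/0.0324 = 3.2593 and s = 2.2593.
α = μs = 1.99, β = (1−μ)s = 0.27.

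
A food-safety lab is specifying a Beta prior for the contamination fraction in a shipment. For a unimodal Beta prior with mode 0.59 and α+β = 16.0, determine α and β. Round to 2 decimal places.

Since the density peak of Beta(α,β) is at (α−1)/(α+β−2),
α = 1 + 0.59(16.0−2) = 9.26 and β = 16.0 − 9.26 = 6.74.

α = 9.26, β = 6.74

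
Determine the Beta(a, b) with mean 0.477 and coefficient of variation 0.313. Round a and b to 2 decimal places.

Var = (CV·μ)² = (0.313×0.477)² = 0.022291.
a+b = μ(1−μ)/Var − 1 = 0.249471/0.022291 − 1 = 10.1917.
Thus a = 0.477·10.1917 = 4.86 and b = 0.523·10.1917 = 5.33.

a = 4.86, b = 5.33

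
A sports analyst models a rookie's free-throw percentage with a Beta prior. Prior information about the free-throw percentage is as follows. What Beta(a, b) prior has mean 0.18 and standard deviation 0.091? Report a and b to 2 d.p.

a = 3.03, b = 13.80

σ² = 0.091² = 0.008281.
With s = a+b, Var = μ(1−μ)/(s+1), so s+1 = (0.18×0.82)/0.008281 = 17.8239 and s = 16.8239.
a = μs = 3.03, b = (1−μ)s = 13.80.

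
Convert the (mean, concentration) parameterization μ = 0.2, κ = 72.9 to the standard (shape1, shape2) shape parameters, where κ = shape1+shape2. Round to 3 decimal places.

Split κ in proportion μ : (1−μ): shape1 = 0.2·72.9 = 14.580, shape2 = 72.9 − 14.580 = 58.320.

shape1 = 14.580, shape2 = 58.320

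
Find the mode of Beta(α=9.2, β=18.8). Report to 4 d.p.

The density x^(α−1)(1−x)^(β−1) is maximised at (α−1)/(α+β−2) = 8.2/26.0 = 0.3154.

0.3154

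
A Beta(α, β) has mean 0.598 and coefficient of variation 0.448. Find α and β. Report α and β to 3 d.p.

α = 1.405, β = 0.944

σ = CV·μ = 0.448×0.598 = 0.26790, so σ² = 0.071773.
s+1 = μ(1−μ)/σ² = 0.240396/0.071773 = 3.3494, so s = α+β = 2.3494.
α = μs = 1.405, β = (1−μ)s = 0.944.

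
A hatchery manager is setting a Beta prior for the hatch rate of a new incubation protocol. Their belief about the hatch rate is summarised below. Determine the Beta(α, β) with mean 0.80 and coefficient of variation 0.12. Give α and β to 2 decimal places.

Var = (CV·μ)² = (0.12×0.80)² = 0.009216.
α+β = μ(1−μ)/Var − 1 = 0.1600/0.009216 − 1 = 16.3611.
Thus α = 0.80·16.3611 = 13.09 and β = 0.20·16.3611 = 3.27.

α = 13.09, β = 3.27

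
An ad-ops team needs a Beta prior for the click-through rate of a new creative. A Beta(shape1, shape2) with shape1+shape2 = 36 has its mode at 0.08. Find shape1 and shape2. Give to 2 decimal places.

shape1 = 3.72, shape2 = 32.28

Since the density peak of Beta(shape1,shape2) is at (shape1−1)/(shape1+shape2−2),
shape1 = 1 + 0.08(36−2) = 3.72 and shape2 = 36 − 3.72 = 32.28.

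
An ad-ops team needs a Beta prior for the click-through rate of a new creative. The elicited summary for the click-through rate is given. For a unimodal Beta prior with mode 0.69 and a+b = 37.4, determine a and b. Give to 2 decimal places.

For a,b>1 the mode is (a−1)/(a+b−2), so a = mode·(κ−2)+1 = 0.69×35.4+1 = 25.43.
And b = (1−mode)·(κ−2)+1 = 0.31×35.4+1 = 11.97.

a = 25.43, b = 11.97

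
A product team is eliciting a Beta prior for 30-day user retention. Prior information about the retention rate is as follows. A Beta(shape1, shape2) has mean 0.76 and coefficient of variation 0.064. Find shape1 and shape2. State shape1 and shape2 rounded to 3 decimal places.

shape1 = 57.834, shape2 = 18.263

Var = (CV·μ)² = (0.064×0.76)² = 0.002366.
shape1+shape2 = μ(1−μ)/Var − 1 = 0.1824/0.002366 − 1 = 76.0970.
Thus shape1 = 0.76·76.0970 = 57.834 and shape2 = 0.24·76.0970 = 18.263.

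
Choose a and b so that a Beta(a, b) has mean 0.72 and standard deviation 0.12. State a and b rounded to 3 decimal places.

a = 9.360, b = 3.640

First σ² = 0.0144. Setting a = μn, b = (1−μ)n with n = a+b,
μ(1−μ)/(n+1) = 0.0144 ⇒ n+1 = 0.2016/0.0144 = 14.0000 ⇒ n = 13.0000.
Hence a = 0.72×13.0000 = 9.360, b = 0.28×13.0000 = 3.640.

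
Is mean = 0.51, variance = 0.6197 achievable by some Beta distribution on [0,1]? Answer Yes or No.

For any Beta, Var(X) < E[X]·(1−E[X]).
Here μ(1−μ) = 0.51×0.49 = 0.2499, and 0.6197 ≥ 0.2499.

No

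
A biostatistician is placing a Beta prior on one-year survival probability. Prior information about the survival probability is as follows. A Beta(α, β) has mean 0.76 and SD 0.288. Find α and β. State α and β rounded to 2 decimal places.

First σ² = 0.082944. Setting α = μn, β = (1−μ)n with n = α+β,
μ(1−μ)/(n+1) = 0.082944 ⇒ n+1 = 0.1824/0.082944 = 2.1991 ⇒ n = 1.1991.
Hence α = 0.76×1.1991 = 0.91, β = 0.24×1.1991 = 0.29.

α = 0.91, β = 0.29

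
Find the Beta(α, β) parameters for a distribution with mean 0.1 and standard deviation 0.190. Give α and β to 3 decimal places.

First σ² = 0.036100. Setting α = μn, β = (1−μ)n with n = α+β,
μ(1−μ)/(n+1) = 0.036100 ⇒ n+1 = 0.09/0.036100 = 2.4931 ⇒ n = 1.4931.
Hence α = 0.1×1.4931 = 0.149, β = 0.9×1.4931 = 1.344.

α = 0.149, β = 1.344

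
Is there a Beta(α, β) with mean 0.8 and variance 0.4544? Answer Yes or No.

No

A Beta with mean μ has variance μ(1−μ)/(α+β+1) < μ(1−μ).
Here μ(1−μ) = 0.8×0.2 = 0.16, and 0.4544 ≥ 0.16.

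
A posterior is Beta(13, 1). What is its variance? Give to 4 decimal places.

μ = 13/14 = 0.928571; Var = μ(1−μ)/(α+β+1) = 0.0663265/15 = 0.0044.

0.0044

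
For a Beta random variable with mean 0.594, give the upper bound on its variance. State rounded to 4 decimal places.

0.2412

For fixed mean μ the Beta variance is μ(1−μ)/(α+β+1), increasing as α+β decreases.
Its least upper bound (not attained) is μ(1−μ) = 0.594·0.406 = 0.2412.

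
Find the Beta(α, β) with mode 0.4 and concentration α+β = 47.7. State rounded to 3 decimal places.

α = 19.280, β = 28.420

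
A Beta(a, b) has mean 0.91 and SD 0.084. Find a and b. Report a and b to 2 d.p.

First σ² = 0.007056. Setting a = μn, b = (1−μ)n with n = a+b,
μ(1−μ)/(n+1) = 0.007056 ⇒ n+1 = 0.0819/0.007056 = 11.6071 ⇒ n = 10.6071.
Hence a = 0.91×10.6071 = 9.65, b = 0.09×10.6071 = 0.95.

a = 9.65, b = 0.95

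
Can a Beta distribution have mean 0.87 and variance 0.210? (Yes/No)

For any Beta, Var(X) < E[X]·(1−E[X]).
Here μ(1−μ) = 0.87×0.13 = 0.1131, and 0.210 ≥ 0.1131.

No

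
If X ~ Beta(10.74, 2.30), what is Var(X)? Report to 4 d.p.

μ = 10.74/13.04 = 0.823620; Var = μ(1−μ)/(α+β+1) = 0.1452703/14.04 = 0.0103.

0.0103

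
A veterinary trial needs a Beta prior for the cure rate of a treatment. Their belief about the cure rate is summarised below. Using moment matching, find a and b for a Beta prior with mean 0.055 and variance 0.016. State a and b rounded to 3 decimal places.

a = 0.124, b = 2.125

Let s = a+b. The Beta variance is μ(1−μ)/(s+1).
So s+1 = μ(1−μ)/σ² = (0.055×0.945)/0.016 = 0.051975/0.016 = 3.2484, giving s = 2.2484.
Then a = μs = 0.055×2.2484 = 0.124 and b = (1−μ)s = 0.945×2.2484 = 2.125.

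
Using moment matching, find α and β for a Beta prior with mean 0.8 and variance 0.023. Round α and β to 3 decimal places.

α = 4.765, β = 1.191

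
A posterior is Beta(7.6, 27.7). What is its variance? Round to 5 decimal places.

0.00465

μ = 7.6/35.3 = 0.215297; Var = μ(1−μ)/(α+β+1) = 0.1689445/36.3 = 0.00465.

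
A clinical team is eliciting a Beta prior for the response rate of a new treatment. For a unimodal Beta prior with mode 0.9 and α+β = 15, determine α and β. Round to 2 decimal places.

For α,β>1 the mode is (α−1)/(α+β−2), so α = mode·(κ−2)+1 = 0.9×13+1 = 12.70.
And β = (1−mode)·(κ−2)+1 = 0.1×13+1 = 2.30.

α = 12.70, β = 2.30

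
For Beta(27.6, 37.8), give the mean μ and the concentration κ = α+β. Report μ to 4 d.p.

κ = α+β = 27.6+37.8 = 65.4; μ = α/κ = 27.6/65.4 = 0.4220.

μ = 0.4220, κ = 65.4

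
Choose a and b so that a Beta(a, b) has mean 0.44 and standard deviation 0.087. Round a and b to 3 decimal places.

Variance = 0.087² = 0.007569. The moment-matching identity a+b = μ(1−μ)/Var − 1 gives
a+b = 0.2464/0.007569 − 1 = 31.5538, so a = μ·31.5538 = 13.884 and b = (1−μ)·31.5538 = 17.670.

a = 13.884, b = 17.670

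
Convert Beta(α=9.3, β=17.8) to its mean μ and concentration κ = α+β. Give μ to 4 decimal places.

κ = α+β = 9.3+17.8 = 27.1; μ = α/κ = 9.3/27.1 = 0.3432.

μ = 0.3432, κ = 27.1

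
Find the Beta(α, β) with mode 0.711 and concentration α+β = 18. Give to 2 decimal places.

α = 12.38, β = 5.62

Mode = (α−1)/(κ−2) with κ = α+β, so α−1 = 0.711·16 = 11.38.
α = 12.38; β = κ − α = 5.62.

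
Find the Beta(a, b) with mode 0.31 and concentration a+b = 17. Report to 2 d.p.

For a,b>1 the mode is (a−1)/(a+b−2), so a = mode·(κ−2)+1 = 0.31×15+1 = 5.65.
And b = (1−mode)·(κ−2)+1 = 0.69×15+1 = 11.35.

a = 5.65, b = 11.35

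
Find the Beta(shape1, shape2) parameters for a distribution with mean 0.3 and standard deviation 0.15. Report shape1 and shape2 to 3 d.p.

Variance = 0.15² = 0.0225. The moment-matching identity shape1+shape2 = μ(1−μ)/Var − 1 gives
shape1+shape2 = 0.21/0.0225 − 1 = 8.3333, so shape1 = μ·8.3333 = 2.500 and shape2 = (1−μ)·8.3333 = 5.833.

shape1 = 2.500, shape2 = 5.833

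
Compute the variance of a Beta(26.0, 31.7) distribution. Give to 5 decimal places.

0.00422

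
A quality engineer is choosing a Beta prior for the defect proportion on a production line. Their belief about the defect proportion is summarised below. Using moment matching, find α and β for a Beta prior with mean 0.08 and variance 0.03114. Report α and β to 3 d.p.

Write ν = α+β; then α = μν and Var = μ(1−μ)/(ν+1).
ν = μ(1−μ)/Var − 1 = 0.0736/0.03114 − 1 = 1.3635.
α = 0.08·1.3635 = 0.109, β = 0.92·1.3635 = 1.254.

α = 0.109, β = 1.254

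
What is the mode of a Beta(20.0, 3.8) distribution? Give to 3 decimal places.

With α,β > 1, mode = (α−1)/(α+β−2) = 19.0/21.8 = 0.872.

0.872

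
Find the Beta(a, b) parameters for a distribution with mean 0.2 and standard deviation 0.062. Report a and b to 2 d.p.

a = 8.12, b = 32.50

σ² = 0.062² = 0.003844.
With s = a+b, Var = μ(1−μ)/(s+1), so s+1 = (0.2×0.8)/0.003844 = 41.6233 and s = 40.6233.
a = μs = 8.12, b = (1−μ)s = 32.50.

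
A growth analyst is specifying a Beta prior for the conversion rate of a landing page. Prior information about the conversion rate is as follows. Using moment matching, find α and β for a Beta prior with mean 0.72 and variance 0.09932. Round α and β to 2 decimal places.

α = 0.74, β = 0.29

By moment matching, α+β = μ(1−μ)/σ² − 1 = (0.72·0.28)/0.09932 − 1 = 2.0298 − 1 = 1.0298.
Since α/(α+β) = μ, α = 0.72·1.0298 = 0.74 and β = 0.28·1.0298 = 0.29.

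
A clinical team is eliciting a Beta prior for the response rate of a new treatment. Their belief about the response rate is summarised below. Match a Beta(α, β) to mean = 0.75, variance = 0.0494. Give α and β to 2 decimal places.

α = 2.10, β = 0.70

Write ν = α+β; then α = μν and Var = μ(1−μ)/(ν+1).
ν = μ(1−μ)/Var − 1 = 0.1875/0.0494 − 1 = 2.7955.
α = 0.75·2.7955 = 2.10, β = 0.25·2.7955 = 0.70.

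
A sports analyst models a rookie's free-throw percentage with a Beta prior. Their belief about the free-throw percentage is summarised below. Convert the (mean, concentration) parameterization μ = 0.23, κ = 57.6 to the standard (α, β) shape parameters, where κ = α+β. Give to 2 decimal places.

α = μκ = 0.23×57.6 = 13.25 and β = (1−μ)κ = 0.77×57.6 = 44.35.

α = 13.25, β = 44.35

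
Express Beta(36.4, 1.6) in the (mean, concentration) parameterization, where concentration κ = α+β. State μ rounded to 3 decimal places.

κ = α+β = 36.4+1.6 = 38.0; μ = α/κ = 36.4/38.0 = 0.958.

μ = 0.958, κ = 38.0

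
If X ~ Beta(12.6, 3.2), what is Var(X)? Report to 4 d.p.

Var = αβ/[(α+β)²(α+β+1)] = (12.6×3.2)/(15.8²×16.8) = 40.32/4193.952 = 0.0096.

0.0096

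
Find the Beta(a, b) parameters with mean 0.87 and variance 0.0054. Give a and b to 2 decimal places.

Let s = a+b. The Beta variance is μ(1−μ)/(s+1).
So s+1 = μ(1−μ)/σ² = (0.87×0.13)/0.0054 = 0.1131/0.0054 = 20.9444, giving s = 19.9444.
Then a = μs = 0.87×19.9444 = 17.35 and b = (1−μ)s = 0.13×19.9444 = 2.59.

a = 17.35, b = 2.59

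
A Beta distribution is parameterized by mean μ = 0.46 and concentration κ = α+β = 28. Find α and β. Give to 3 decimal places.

α = 12.880, β = 15.120

Split κ in proportion μ : (1−μ): α = 0.46·28 = 12.880, β = 28 − 12.880 = 15.120.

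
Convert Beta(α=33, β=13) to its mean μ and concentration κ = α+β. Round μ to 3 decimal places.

κ = α+β = 33+13 = 46; μ = α/κ = 33/46 = 0.717.

μ = 0.717, κ = 46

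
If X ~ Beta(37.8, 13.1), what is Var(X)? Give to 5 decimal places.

0.00368

Var = αβ/[(α+β)²(α+β+1)] = (37.8×13.1)/(50.9²×51.9) = 495.18/134463.039 = 0.00368.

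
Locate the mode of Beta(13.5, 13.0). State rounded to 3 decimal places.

0.510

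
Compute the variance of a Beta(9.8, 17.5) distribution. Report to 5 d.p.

0.00813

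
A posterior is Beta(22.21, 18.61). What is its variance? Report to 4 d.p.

α+β = 40.82 and αβ = 413.3281, so Var = αβ/[(α+β)²(α+β+1)] = 413.3281/69683.511768 = 0.0059.

0.0059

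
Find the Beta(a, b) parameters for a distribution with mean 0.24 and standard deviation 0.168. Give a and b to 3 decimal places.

First σ² = 0.028224. Setting a = μn, b = (1−μ)n with n = a+b,
μ(1−μ)/(n+1) = 0.028224 ⇒ n+1 = 0.1824/0.028224 = 6.4626 ⇒ n = 5.4626.
Hence a = 0.24×5.4626 = 1.311, b = 0.76×5.4626 = 4.152.

a = 1.311, b = 4.152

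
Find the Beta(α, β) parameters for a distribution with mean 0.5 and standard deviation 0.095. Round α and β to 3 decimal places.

First σ² = 0.009025. Setting α = μn, β = (1−μ)n with n = α+β,
μ(1−μ)/(n+1) = 0.009025 ⇒ n+1 = 0.25/0.009025 = 27.7008 ⇒ n = 26.7008.
Hence α = 0.5×26.7008 = 13.350, β = 0.5×26.7008 = 13.350.

α = 13.350, β = 13.350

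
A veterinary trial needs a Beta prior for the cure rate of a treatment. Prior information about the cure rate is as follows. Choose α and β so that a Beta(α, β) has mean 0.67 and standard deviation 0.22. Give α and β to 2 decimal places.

First σ² = 0.0484. Setting α = μn, β = (1−μ)n with n = α+β,
μ(1−μ)/(n+1) = 0.0484 ⇒ n+1 = 0.2211/0.0484 = 4.5682 ⇒ n = 3.5682.
Hence α = 0.67×3.5682 = 2.39, β = 0.33×3.5682 = 1.18.

α = 2.39, β = 1.18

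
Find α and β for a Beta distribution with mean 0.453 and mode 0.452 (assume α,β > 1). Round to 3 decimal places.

With s = α+β: μ = α/s and mode = (α−1)/(s−2). Eliminating α = μs,
μs − 1 = m(s−2) ⇒ s(μ−m) = 1−2m ⇒ s = 0.096/0.001 = 96.0000.
So α = μs = 43.488, β = (1−μ)s = 52.512.

α = 43.488, β = 52.512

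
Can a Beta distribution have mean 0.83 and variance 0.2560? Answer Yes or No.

No

A Beta with mean μ has variance μ(1−μ)/(α+β+1) < μ(1−μ).
Here μ(1−μ) = 0.83×0.17 = 0.1411, and 0.2560 ≥ 0.1411.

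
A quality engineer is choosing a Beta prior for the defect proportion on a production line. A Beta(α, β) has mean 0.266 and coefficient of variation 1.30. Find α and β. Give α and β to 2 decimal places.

Var = (CV·μ)² = (1.30×0.266)² = 0.119578.
α+β = μ(1−μ)/Var − 1 = 0.195244/0.119578 − 1 = 0.6328.
Thus α = 0.266·0.6328 = 0.17 and β = 0.734·0.6328 = 0.46.

α = 0.17, β = 0.46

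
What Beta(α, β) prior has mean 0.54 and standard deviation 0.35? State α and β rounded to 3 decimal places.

σ² = 0.35² = 0.1225.
With s = α+β, Var = μ(1−μ)/(s+1), so s+1 = (0.54×0.46)/0.1225 = 2.0278 and s = 1.0278.
α = μs = 0.555, β = (1−μ)s = 0.473.

α = 0.555, β = 0.473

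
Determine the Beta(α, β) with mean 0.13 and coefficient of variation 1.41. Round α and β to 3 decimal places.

α = 0.308, β = 2.059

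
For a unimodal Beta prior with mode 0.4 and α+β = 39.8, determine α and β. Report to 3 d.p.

For α,β>1 the mode is (α−1)/(α+β−2), so α = mode·(κ−2)+1 = 0.4×37.8+1 = 16.120.
And β = (1−mode)·(κ−2)+1 = 0.6×37.8+1 = 23.680.

α = 16.120, β = 23.680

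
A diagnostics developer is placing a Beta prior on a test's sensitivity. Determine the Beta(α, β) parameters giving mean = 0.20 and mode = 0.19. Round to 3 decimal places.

Let s = α+β. Mean gives α = μs = 0.20s; mode gives (α−1)/(s−2) = 0.19.
Substituting: 0.20s − 1 = 0.19(s−2) = 0.19s − 0.38, so 0.01s = 0.62 and s = 62.0000.
Then α = 0.20×62.0000 = 12.400 and β = s−α = 49.600.

α = 12.400, β = 49.600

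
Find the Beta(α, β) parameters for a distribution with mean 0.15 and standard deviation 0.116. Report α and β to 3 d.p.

Variance = 0.116² = 0.013456. The moment-matching identity α+β = μ(1−μ)/Var − 1 gives
α+β = 0.1275/0.013456 − 1 = 8.4753, so α = μ·8.4753 = 1.271 and β = (1−μ)·8.4753 = 7.204.

α = 1.271, β = 7.204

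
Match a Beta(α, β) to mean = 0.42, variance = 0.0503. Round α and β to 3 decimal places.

α = 1.614, β = 2.229

Write ν = α+β; then α = μν and Var = μ(1−μ)/(ν+1).
ν = μ(1−μ)/Var − 1 = 0.2436/0.0503 − 1 = 3.8429.
α = 0.42·3.8429 = 1.614, β = 0.58·3.8429 = 2.229.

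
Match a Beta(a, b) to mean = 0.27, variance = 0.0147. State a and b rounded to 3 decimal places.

Let s = a+b. The Beta variance is μ(1−μ)/(s+1).
So s+1 = μ(1−μ)/σ² = (0.27×0.73)/0.0147 = 0.1971/0.0147 = 13.4082, giving s = 12.4082.
Then a = μs = 0.27×12.4082 = 3.350 and b = (1−μ)s = 0.73×12.4082 = 9.058.

a = 3.350, b = 9.058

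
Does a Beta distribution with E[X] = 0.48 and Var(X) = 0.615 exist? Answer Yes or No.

No

The Beta variance bound is σ² < μ(1−μ).
Here μ(1−μ) = 0.48×0.52 = 0.2496, and 0.615 ≥ 0.2496.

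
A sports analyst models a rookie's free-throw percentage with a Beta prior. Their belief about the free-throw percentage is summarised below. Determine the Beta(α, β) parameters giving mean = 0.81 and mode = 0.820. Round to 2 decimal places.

With s = α+β: μ = α/s and mode = (α−1)/(s−2). Eliminating α = μs,
μs − 1 = m(s−2) ⇒ s(μ−m) = 1−2m ⇒ s = -0.640/-0.010 = 64.0000.
So α = μs = 51.84, β = (1−μ)s = 12.16.

α = 51.84, β = 12.16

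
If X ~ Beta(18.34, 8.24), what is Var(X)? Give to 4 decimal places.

0.0078

μ = 18.34/26.58 = 0.689992; Var = μ(1−μ)/(α+β+1) = 0.2139029/27.58 = 0.0078.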